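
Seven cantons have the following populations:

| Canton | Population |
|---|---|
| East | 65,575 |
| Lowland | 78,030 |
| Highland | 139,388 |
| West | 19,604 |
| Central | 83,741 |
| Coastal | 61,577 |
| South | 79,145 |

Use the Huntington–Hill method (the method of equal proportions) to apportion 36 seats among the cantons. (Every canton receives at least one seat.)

With divisor 14556: modified quotas East 4.505, Lowland 5.361, Highland 9.576, West 1.347, Central 5.753, Coastal 4.230, South 5.437.
Geometric-mean thresholds: East √(4·5)=4.472, Lowland √(5·6)=5.477, Highland √(9·10)=9.487, West √(1·2)=1.414, Central √(5·6)=5.477, Coastal √(4·5)=4.472, South √(5·6)=5.477.
Each quota rounded against its threshold gives East 5, Lowland 5, Highland 10, West 1, Central 6, Coastal 4, South 5 (total 36).

East=5, Lowland=5, Highland=10, West=1, Central=6, Coastal=4, South=5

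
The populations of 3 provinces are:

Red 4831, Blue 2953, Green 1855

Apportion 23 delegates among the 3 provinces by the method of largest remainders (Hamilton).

Red 12, Blue 7, Green 4

Total 9639; standard divisor 9639/23 ≈ 419.087.
Standard quotas: Red 11.527, Blue 7.046, Green 4.426.
Lower quotas: Red 11, Blue 7, Green 4 (sum 22, leaving 1 seat).
Remainders in descending order: Red 0.527, Green 0.426, Blue 0.046.
Largest remainder: Red receives the extra seat.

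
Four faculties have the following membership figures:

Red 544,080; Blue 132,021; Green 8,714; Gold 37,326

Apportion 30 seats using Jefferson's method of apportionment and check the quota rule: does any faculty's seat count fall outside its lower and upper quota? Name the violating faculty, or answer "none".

Standard quotas: Red 22.603, Blue 5.485, Green 0.362, Gold 1.551.
Jefferson allocation: Red 24, Blue 5, Green 0, Gold 1.
Red has quota 22.603 (lower 22, upper 23) but receives 24 — outside the quota interval.

Red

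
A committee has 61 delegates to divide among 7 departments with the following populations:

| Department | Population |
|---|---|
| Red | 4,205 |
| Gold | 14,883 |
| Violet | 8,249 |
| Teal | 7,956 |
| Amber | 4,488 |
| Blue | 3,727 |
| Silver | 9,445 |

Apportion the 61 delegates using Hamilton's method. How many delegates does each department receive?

Red 5, Gold 17, Violet 10, Teal 9, Amber 5, Blue 4, Silver 11

Total 52953; standard divisor 52953/61 ≈ 868.082.
Standard quotas: Red 4.8440, Gold 17.1447, Violet 9.5026, Teal 9.1650, Amber 5.1700, Blue 4.2934, Silver 10.8803.
Lower quotas: Red 4, Gold 17, Violet 9, Teal 9, Amber 5, Blue 4, Silver 10 (sum 58, leaving 3 seats).
Remainders in descending order: Silver 0.8803, Red 0.8440, Violet 0.5026, Blue 0.2934, Amber 0.1700, Teal 0.1650, Gold 0.1447.
Largest remainders: Silver, Red, Violet receive the extra seats.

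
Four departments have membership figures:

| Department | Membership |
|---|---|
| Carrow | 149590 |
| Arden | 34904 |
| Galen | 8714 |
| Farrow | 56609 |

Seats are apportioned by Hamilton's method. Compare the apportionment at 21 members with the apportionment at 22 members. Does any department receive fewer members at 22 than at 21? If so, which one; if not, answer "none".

At 21 seats: Carrow 12, Arden 3, Galen 1, Farrow 5.
At 22 seats: Carrow 13, Arden 3, Galen 1, Farrow 5.
No department's allocation decreased.

none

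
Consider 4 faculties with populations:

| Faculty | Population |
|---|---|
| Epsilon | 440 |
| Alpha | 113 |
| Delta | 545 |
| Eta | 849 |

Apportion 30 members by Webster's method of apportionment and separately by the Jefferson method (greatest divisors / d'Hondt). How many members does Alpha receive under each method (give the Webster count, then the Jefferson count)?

2 and 1

Webster: Epsilon 7, Alpha 2, Delta 8, Eta 13.
Jefferson: Epsilon 7, Alpha 1, Delta 8, Eta 14.
Alpha gets 2 under Webster and 1 under Jefferson.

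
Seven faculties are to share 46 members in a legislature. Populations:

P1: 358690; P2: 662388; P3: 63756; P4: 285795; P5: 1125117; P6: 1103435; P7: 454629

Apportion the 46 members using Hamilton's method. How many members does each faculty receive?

Standard divisor: 4053810 ÷ 46 ≈ 88126.304.
Standard quotas: P1 4.0702, P2 7.5163, P3 0.7235, P4 3.2430, P5 12.7671, P6 12.5211, P7 5.1588.
Lower quotas: P1 4, P2 7, P3 0, P4 3, P5 12, P6 12, P7 5 (sum 43, leaving 3 seats).
Remainders in descending order: P5 0.7671, P3 0.7235, P6 0.5211, P2 0.5163, P4 0.2430, P7 0.1588, P1 0.0702.
Largest remainders: P5, P3, P6 receive the extra seats.

P1 4, P2 7, P3 1, P4 3, P5 13, P6 13, P7 5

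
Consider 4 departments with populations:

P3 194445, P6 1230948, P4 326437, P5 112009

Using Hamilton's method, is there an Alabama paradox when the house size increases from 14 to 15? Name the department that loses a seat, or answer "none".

At 14 seats: P3 2, P6 9, P4 2, P5 1.
At 15 seats: P3 1, P6 10, P4 3, P5 1.
P3 drops from 2 to 1.

P3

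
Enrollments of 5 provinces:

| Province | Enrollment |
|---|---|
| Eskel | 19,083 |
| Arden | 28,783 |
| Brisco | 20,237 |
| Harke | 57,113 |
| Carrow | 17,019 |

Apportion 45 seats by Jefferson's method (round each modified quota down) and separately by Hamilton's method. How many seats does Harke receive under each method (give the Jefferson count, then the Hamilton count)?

Jefferson: Eskel 6, Arden 9, Brisco 6, Harke 19, Carrow 5.
Hamilton: Eskel 6, Arden 9, Brisco 7, Harke 18, Carrow 5.
Harke gets 19 under Jefferson and 18 under Hamilton.

19 and 18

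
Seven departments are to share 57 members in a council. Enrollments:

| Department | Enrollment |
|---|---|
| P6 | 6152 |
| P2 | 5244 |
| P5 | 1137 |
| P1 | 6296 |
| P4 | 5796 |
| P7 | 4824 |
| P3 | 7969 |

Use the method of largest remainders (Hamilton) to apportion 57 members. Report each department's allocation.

P6: 9; P2: 8; P5: 2; P1: 10; P4: 9; P7: 7; P3: 12

Total 37418; standard divisor 37418/57 ≈ 656.456.
Standard quotas: P6 9.3715, P2 7.9883, P5 1.7320, P1 9.5909, P4 8.8292, P7 7.3485, P3 12.1394.
Lower quotas: P6 9, P2 7, P5 1, P1 9, P4 8, P7 7, P3 12 (sum 53, leaving 4 seats).
Remainders in descending order: P2 0.9883, P4 0.8292, P5 0.7320, P1 0.5909, P6 0.3715, P7 0.3485, P3 0.1394.
The surplus seats go to P2, P4, P5, P1.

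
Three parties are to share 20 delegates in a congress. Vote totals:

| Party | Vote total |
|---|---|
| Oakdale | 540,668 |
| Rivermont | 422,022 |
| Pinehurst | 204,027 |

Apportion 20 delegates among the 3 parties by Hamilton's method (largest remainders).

Oakdale 9, Rivermont 7, Pinehurst 4

Total 1166717; standard divisor 1166717/20 ≈ 58335.85.
Standard quotas: Oakdale 9.2682, Rivermont 7.2344, Pinehurst 3.4975.
Lower quotas: Oakdale 9, Rivermont 7, Pinehurst 3 (sum 19, leaving 1 seat).
Remainders in descending order: Pinehurst 0.4975, Oakdale 0.2682, Rivermont 0.2344.
Largest remainder: Pinehurst receives the extra seat.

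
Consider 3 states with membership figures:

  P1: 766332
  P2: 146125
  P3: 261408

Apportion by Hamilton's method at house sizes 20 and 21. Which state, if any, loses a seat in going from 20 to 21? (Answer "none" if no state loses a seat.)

P2

At 20 seats: P1 13, P2 3, P3 4.
At 21 seats: P1 14, P2 2, P3 5.
P2 drops from 3 to 2.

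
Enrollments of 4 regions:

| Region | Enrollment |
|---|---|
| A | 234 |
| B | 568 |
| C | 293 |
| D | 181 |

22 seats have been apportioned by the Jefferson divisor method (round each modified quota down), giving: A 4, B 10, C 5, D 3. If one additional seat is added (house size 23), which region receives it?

Priority for the next seat is population ÷ (current seats + 1).
Priorities: A 46.800, B 51.636, C 48.833, D 45.250.
Highest priority: B.

B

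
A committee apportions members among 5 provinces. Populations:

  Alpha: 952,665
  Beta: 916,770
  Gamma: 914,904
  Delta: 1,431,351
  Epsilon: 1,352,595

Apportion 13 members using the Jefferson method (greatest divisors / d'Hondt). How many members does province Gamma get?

2

Standard divisor 5568285/13 ≈ 428329.615; standard quotas: Alpha 2.224, Beta 2.140, Gamma 2.136, Delta 3.342, Epsilon 3.158.
Rounding down gives 2, 2, 2, 3, 3 = 12 seats, so the divisor must be adjusted.
With modified divisor 348000: modified quotas Alpha 2.738, Beta 2.634, Gamma 2.629, Delta 4.113, Epsilon 3.887.
Rounding down: Alpha 2, Beta 2, Gamma 2, Delta 4, Epsilon 3 (total 13).
Gamma receives 2.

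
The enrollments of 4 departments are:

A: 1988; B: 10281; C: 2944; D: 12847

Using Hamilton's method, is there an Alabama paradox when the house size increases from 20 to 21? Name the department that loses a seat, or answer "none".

At 20 seats: A 2, B 7, C 2, D 9.
At 21 seats: A 1, B 8, C 2, D 10.
A drops from 2 to 1.

A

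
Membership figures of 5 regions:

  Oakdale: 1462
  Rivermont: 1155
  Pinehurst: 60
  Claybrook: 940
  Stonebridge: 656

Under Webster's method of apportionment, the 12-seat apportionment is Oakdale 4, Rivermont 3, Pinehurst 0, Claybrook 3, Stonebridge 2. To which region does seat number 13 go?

Rivermont

Priority for the next seat is population ÷ (current seats + 0.5).
Priorities: Oakdale 324.889, Rivermont 330.000, Pinehurst 120.000, Claybrook 268.571, Stonebridge 262.400.
Highest priority: Rivermont.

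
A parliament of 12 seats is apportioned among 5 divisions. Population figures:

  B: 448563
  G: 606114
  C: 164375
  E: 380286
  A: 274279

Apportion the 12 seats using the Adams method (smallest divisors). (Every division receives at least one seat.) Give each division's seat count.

Standard divisor 1873617/12 ≈ 156134.75; standard quotas: B 2.873, G 3.882, C 1.053, E 2.436, A 1.757.
Rounding up gives 3, 4, 2, 3, 2 = 14 seats, so the divisor must be adjusted.
With modified divisor 196100: modified quotas B 2.287, G 3.091, C 0.838, E 1.939, A 1.399.
Rounding up: B 3, G 4, C 1, E 2, A 2 (total 12).

B 3, G 4, C 1, E 2, A 2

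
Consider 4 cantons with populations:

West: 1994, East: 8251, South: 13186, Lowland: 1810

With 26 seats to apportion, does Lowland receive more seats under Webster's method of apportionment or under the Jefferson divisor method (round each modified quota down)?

Webster: West 2, East 8, South 14, Lowland 2.
Jefferson: West 2, East 9, South 14, Lowland 1.
Lowland gets 2 under Webster and 1 under Jefferson.

Webster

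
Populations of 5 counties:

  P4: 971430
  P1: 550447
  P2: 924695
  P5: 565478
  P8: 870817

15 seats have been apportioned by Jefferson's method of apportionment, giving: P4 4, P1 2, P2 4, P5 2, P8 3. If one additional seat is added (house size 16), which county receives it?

P8

Priority for the next seat is population ÷ (current seats + 1).
Priorities: P4 194286.000, P1 183482.333, P2 184939.000, P5 188492.667, P8 217704.250.
Highest priority: P8.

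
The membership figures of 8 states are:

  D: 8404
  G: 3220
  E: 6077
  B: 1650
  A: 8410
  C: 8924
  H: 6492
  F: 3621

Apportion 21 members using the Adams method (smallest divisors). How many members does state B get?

1

Standard divisor 46798/21 ≈ 2228.476; standard quotas: D 3.771, G 1.445, E 2.727, B 0.740, A 3.774, C 4.005, H 2.913, F 1.625.
Rounding up gives 4, 2, 3, 1, 4, 5, 3, 2 = 24 seats, so the divisor must be adjusted.
With modified divisor 2900: modified quotas D 2.898, G 1.110, E 2.096, B 0.569, A 2.900, C 3.077, H 2.239, F 1.249.
Rounding up: D 3, G 2, E 3, B 1, A 3, C 4, H 3, F 2 (total 21).
B receives 1.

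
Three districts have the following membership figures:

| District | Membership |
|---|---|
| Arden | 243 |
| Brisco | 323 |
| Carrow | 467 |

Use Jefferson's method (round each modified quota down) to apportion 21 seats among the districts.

Arden 5, Brisco 6, Carrow 10

Standard divisor 1033/21 ≈ 49.19; standard quotas: Arden 4.940, Brisco 6.566, Carrow 9.494.
Rounding down gives 4, 6, 9 = 19 seats, so the divisor must be adjusted.
With modified divisor 46.4: modified quotas Arden 5.237, Brisco 6.961, Carrow 10.065.
Rounding down: Arden 5, Brisco 6, Carrow 10 (total 21).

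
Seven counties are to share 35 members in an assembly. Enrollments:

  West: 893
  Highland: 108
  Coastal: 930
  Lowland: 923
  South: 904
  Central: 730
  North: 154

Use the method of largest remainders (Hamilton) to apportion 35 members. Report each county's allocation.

The standard divisor is 4642/35 ≈ 132.629.
Standard quotas: West 6.733, Highland 0.814, Coastal 7.012, Lowland 6.959, South 6.816, Central 5.504, North 1.161.
Lower quotas: West 6, Highland 0, Coastal 7, Lowland 6, South 6, Central 5, North 1 (sum 31, leaving 4 seats).
Remainders in descending order: Lowland 0.959, South 0.816, Highland 0.814, West 0.733, Central 0.504, North 0.161, Coastal 0.012.
Largest remainders: Lowland, South, Highland, West receive the extra seats.

West 7; Highland 1; Coastal 7; Lowland 7; South 7; Central 5; North 1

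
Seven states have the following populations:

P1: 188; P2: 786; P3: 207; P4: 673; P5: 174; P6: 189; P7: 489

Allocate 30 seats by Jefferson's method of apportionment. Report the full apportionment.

P1: 2; P2: 9; P3: 2; P4: 8; P5: 2; P6: 2; P7: 5

Standard divisor 2706/30 ≈ 90.2; standard quotas: P1 2.084, P2 8.714, P3 2.295, P4 7.461, P5 1.929, P6 2.095, P7 5.421.
Rounding down gives 2, 8, 2, 7, 1, 2, 5 = 27 seats, so the divisor must be adjusted.
With modified divisor 83: modified quotas P1 2.265, P2 9.470, P3 2.494, P4 8.108, P5 2.096, P6 2.277, P7 5.892.
Rounding down: P1 2, P2 9, P3 2, P4 8, P5 2, P6 2, P7 5 (total 30).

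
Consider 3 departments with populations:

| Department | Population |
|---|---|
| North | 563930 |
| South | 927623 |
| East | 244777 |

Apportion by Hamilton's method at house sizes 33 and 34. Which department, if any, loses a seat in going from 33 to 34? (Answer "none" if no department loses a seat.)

none

At 33 seats: North 11, South 17, East 5.
At 34 seats: North 11, South 18, East 5.
No department's allocation decreased.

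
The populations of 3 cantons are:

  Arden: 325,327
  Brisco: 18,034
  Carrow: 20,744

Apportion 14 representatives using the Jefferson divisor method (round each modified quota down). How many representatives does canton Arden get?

14

Standard divisor 364105/14 ≈ 26007.5; standard quotas: Arden 12.509, Brisco 0.693, Carrow 0.798.
Rounding down gives 12, 0, 0 = 12 seats, so the divisor must be adjusted.
With modified divisor 22500: modified quotas Arden 14.459, Brisco 0.802, Carrow 0.922.
Rounding down: Arden 14, Brisco 0, Carrow 0 (total 14).
Arden receives 14.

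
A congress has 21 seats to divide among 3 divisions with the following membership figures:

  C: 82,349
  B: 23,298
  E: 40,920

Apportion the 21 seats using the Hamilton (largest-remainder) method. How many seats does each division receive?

C: 12; B: 3; E: 6

Total 146567; standard divisor 146567/21 ≈ 6979.381.
Standard quotas: C 11.7989, B 3.3381, E 5.8630.
Lower quotas: C 11, B 3, E 5 (sum 19, leaving 2 seats).
Remainders in descending order: E 0.8630, C 0.7989, B 0.3381.
Largest remainders: E, C receive the extra seats.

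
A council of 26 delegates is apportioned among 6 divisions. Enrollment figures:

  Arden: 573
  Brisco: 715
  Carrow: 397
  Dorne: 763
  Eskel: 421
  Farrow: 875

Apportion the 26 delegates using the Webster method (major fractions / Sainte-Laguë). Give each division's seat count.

Arden=4, Brisco=5, Carrow=3, Dorne=5, Eskel=3, Farrow=6

Standard divisor 3744/26 ≈ 144; standard quotas: Arden 3.979, Brisco 4.965, Carrow 2.757, Dorne 5.299, Eskel 2.924, Farrow 6.076.
Rounding to the nearest integer gives Arden 4, Brisco 5, Carrow 3, Dorne 5, Eskel 3, Farrow 6 — total 26, matching the house size, so no adjustment is needed.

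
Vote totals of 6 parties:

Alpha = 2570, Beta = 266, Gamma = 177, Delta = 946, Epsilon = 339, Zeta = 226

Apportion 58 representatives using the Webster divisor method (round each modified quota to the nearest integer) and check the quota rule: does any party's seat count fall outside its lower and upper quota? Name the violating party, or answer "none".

Standard quotas: Alpha 32.949, Beta 3.410, Gamma 2.269, Delta 12.128, Epsilon 4.346, Zeta 2.897.
Webster allocation: Alpha 34, Beta 3, Gamma 2, Delta 12, Epsilon 4, Zeta 3.
Alpha has quota 32.949 (lower 32, upper 33) but receives 34 — outside the quota interval.

Alpha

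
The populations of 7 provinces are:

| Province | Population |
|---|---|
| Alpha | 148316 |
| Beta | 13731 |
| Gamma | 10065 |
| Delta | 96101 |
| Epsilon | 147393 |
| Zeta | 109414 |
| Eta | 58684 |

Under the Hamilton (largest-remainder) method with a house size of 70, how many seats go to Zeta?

The standard divisor is 583704/70 ≈ 8338.629.
Standard quotas: Alpha 17.7866, Beta 1.6467, Gamma 1.2070, Delta 11.5248, Epsilon 17.6759, Zeta 13.1213, Eta 7.0376.
Lower quotas: Alpha 17, Beta 1, Gamma 1, Delta 11, Epsilon 17, Zeta 13, Eta 7 (sum 67, leaving 3 seats).
Remainders in descending order: Alpha 0.7866, Epsilon 0.6759, Beta 0.6467, Delta 0.5248, Gamma 0.2070, Zeta 0.1213, Eta 0.0376.
The surplus seats go to Alpha, Epsilon, Beta.
Zeta receives 13.

13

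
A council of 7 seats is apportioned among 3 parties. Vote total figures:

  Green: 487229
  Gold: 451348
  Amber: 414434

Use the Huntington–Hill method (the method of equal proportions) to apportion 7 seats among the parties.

Green=3, Gold=2, Amber=2

With divisor 191586: modified quotas Green 2.543, Gold 2.356, Amber 2.163.
Geometric-mean thresholds: Green √(2·3)=2.449, Gold √(2·3)=2.449, Amber √(2·3)=2.449.
Each quota rounded against its threshold gives Green 3, Gold 2, Amber 2 (total 7).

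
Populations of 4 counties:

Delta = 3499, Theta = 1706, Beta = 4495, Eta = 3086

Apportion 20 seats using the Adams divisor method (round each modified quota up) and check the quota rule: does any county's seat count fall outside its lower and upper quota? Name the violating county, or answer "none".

Standard quotas: Delta 5.473, Theta 2.669, Beta 7.031, Eta 4.827.
Adams allocation: Delta 5, Theta 3, Beta 7, Eta 5.
Every allocation lies between the lower and upper quota.

none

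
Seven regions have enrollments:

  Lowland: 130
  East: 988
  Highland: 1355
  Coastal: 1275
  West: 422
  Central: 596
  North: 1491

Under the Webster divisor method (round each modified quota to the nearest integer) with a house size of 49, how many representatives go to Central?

Standard divisor 6257/49 ≈ 127.694; standard quotas: Lowland 1.018, East 7.737, Highland 10.611, Coastal 9.985, West 3.305, Central 4.667, North 11.676.
Rounding to the nearest integer gives 1, 8, 11, 10, 3, 5, 12 = 50 seats, so the divisor must be adjusted.
With modified divisor 129.3: modified quotas Lowland 1.005, East 7.641, Highland 10.480, Coastal 9.861, West 3.264, Central 4.609, North 11.531.
Rounding to the nearest integer: Lowland 1, East 8, Highland 10, Coastal 10, West 3, Central 5, North 12 (total 49).
Central receives 5.

5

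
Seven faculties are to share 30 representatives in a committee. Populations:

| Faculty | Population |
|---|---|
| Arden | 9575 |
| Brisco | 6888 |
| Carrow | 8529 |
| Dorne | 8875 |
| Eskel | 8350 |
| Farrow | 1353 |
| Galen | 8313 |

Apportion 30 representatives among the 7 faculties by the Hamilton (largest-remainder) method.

Standard divisor: 51883 ÷ 30 ≈ 1729.433.
Standard quotas: Arden 5.5365, Brisco 3.9828, Carrow 4.9317, Dorne 5.1317, Eskel 4.8282, Farrow 0.7823, Galen 4.8068.
Lower quotas: Arden 5, Brisco 3, Carrow 4, Dorne 5, Eskel 4, Farrow 0, Galen 4 (sum 25, leaving 5 seats).
Remainders in descending order: Brisco 0.9828, Carrow 0.9317, Eskel 0.8282, Galen 0.8068, Farrow 0.7823, Arden 0.5365, Dorne 0.1317.
Largest remainders: Brisco, Carrow, Eskel, Galen, Farrow receive the extra seats.

Arden 5, Brisco 4, Carrow 5, Dorne 5, Eskel 5, Farrow 1, Galen 5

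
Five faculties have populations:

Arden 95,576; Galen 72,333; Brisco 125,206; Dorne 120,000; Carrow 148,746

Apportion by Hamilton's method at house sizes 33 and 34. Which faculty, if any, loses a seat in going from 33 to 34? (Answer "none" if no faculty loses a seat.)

none

At 33 seats: Arden 6, Galen 4, Brisco 7, Dorne 7, Carrow 9.
At 34 seats: Arden 6, Galen 4, Brisco 8, Dorne 7, Carrow 9.
No faculty's allocation decreased.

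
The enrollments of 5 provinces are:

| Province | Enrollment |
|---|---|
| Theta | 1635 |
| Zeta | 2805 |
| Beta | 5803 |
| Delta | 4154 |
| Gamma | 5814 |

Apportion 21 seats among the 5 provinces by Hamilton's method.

Total 20211; standard divisor 20211/21 ≈ 962.429.
Standard quotas: Theta 1.6988, Zeta 2.9145, Beta 6.0295, Delta 4.3162, Gamma 6.0410.
Lower quotas: Theta 1, Zeta 2, Beta 6, Delta 4, Gamma 6 (sum 19, leaving 2 seats).
Remainders in descending order: Zeta 0.9145, Theta 0.6988, Delta 0.3162, Gamma 0.0410, Beta 0.0295.
Largest remainders: Zeta, Theta receive the extra seats.

Theta=2, Zeta=3, Beta=6, Delta=4, Gamma=6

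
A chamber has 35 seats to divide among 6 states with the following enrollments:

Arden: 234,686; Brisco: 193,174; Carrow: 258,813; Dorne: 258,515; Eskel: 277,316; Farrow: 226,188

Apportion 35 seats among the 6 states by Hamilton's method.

Arden=6; Brisco=5; Carrow=6; Dorne=6; Eskel=7; Farrow=5

Standard divisor: 1448692 ÷ 35 ≈ 41391.2.
Standard quotas: Arden 5.6699, Brisco 4.6670, Carrow 6.2529, Dorne 6.2457, Eskel 6.6999, Farrow 5.4646.
Lower quotas: Arden 5, Brisco 4, Carrow 6, Dorne 6, Eskel 6, Farrow 5 (sum 32, leaving 3 seats).
Remainders in descending order: Eskel 0.6999, Arden 0.6699, Brisco 0.6670, Farrow 0.4646, Carrow 0.2529, Dorne 0.2457.
The surplus seats go to Eskel, Arden, Brisco.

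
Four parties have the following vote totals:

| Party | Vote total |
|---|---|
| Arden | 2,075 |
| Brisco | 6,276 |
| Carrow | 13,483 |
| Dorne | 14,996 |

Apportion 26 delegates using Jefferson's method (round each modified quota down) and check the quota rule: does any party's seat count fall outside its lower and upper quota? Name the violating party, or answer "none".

none

Standard quotas: Arden 1.465, Brisco 4.431, Carrow 9.518, Dorne 10.586.
Jefferson allocation: Arden 1, Brisco 4, Carrow 10, Dorne 11.
Every allocation lies between the lower and upper quota.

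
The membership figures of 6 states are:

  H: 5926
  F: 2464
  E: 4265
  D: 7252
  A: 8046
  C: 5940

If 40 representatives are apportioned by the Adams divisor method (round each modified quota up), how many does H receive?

7

Standard divisor 33893/40 ≈ 847.325; standard quotas: H 6.994, F 2.908, E 5.033, D 8.559, A 9.496, C 7.010.
Rounding up gives 7, 3, 6, 9, 10, 8 = 43 seats, so the divisor must be adjusted.
With modified divisor 900: modified quotas H 6.584, F 2.738, E 4.739, D 8.058, A 8.940, C 6.600.
Rounding up: H 7, F 3, E 5, D 9, A 9, C 7 (total 40).
H receives 7.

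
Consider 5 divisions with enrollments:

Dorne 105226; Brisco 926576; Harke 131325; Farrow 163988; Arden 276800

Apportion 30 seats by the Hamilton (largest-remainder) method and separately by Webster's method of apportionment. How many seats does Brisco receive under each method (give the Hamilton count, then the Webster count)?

17 and 18

Hamilton: Dorne 2, Brisco 17, Harke 3, Farrow 3, Arden 5.
Webster: Dorne 2, Brisco 18, Harke 2, Farrow 3, Arden 5.
Brisco gets 17 under Hamilton and 18 under Webster.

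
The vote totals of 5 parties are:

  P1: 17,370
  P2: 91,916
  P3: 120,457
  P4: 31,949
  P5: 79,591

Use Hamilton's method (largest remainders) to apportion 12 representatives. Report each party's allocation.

Standard divisor: 341283 ÷ 12 ≈ 28440.25.
Standard quotas: P1 0.6108, P2 3.2319, P3 4.2354, P4 1.1234, P5 2.7985.
Lower quotas: P1 0, P2 3, P3 4, P4 1, P5 2 (sum 10, leaving 2 seats).
Remainders in descending order: P5 0.7985, P1 0.6108, P3 0.2354, P2 0.2319, P4 0.1234.
The surplus seats go to P5, P1.

P1 1, P2 3, P3 4, P4 1, P5 3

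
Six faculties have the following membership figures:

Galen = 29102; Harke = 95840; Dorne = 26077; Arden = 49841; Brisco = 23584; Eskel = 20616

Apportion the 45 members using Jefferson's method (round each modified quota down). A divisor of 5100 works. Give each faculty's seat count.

With modified divisor 5100: modified quotas Galen 5.706, Harke 18.792, Dorne 5.113, Arden 9.773, Brisco 4.624, Eskel 4.042.
Rounding down: Galen 5, Harke 18, Dorne 5, Arden 9, Brisco 4, Eskel 4 (total 45).

Galen 5, Harke 18, Dorne 5, Arden 9, Brisco 4, Eskel 4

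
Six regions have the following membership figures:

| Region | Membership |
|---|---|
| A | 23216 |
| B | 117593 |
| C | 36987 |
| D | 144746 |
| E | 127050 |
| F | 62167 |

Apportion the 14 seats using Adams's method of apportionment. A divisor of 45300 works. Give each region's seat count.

A=1; B=3; C=1; D=4; E=3; F=2

With modified divisor 45300: modified quotas A 0.512, B 2.596, C 0.816, D 3.195, E 2.805, F 1.372.
Rounding up: A 1, B 3, C 1, D 4, E 3, F 2 (total 14).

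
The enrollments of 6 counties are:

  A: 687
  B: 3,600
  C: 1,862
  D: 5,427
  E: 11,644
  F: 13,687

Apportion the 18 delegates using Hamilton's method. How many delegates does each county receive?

A 0, B 2, C 1, D 2, E 6, F 7

The standard divisor is 36907/18 ≈ 2050.389.
Standard quotas: A 0.3351, B 1.7558, C 0.9081, D 2.6468, E 5.6789, F 6.6753.
Lower quotas: A 0, B 1, C 0, D 2, E 5, F 6 (sum 14, leaving 4 seats).
Remainders in descending order: C 0.9081, B 0.7558, E 0.6789, F 0.6753, D 0.6468, A 0.3351.
The surplus seats go to C, B, E, F.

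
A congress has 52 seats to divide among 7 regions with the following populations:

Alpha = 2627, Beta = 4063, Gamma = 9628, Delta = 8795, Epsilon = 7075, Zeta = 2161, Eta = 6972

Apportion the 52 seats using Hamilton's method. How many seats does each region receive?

The standard divisor is 41321/52 ≈ 794.635.
Standard quotas: Alpha 3.3059, Beta 5.1130, Gamma 12.1163, Delta 11.0680, Epsilon 8.9035, Zeta 2.7195, Eta 8.7738.
Lower quotas: Alpha 3, Beta 5, Gamma 12, Delta 11, Epsilon 8, Zeta 2, Eta 8 (sum 49, leaving 3 seats).
Remainders in descending order: Epsilon 0.9035, Eta 0.7738, Zeta 0.7195, Alpha 0.3059, Gamma 0.1163, Beta 0.1130, Delta 0.0680.
Largest remainders: Epsilon, Eta, Zeta receive the extra seats.

Alpha=3, Beta=5, Gamma=12, Delta=11, Epsilon=9, Zeta=3, Eta=9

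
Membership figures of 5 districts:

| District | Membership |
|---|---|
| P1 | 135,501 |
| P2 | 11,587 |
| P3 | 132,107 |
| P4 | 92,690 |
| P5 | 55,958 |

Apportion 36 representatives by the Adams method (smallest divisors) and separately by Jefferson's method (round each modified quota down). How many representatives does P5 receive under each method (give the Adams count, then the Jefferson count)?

Adams: P1 11, P2 1, P3 11, P4 8, P5 5.
Jefferson: P1 12, P2 1, P3 11, P4 8, P5 4.
P5 gets 5 under Adams and 4 under Jefferson.

5 and 4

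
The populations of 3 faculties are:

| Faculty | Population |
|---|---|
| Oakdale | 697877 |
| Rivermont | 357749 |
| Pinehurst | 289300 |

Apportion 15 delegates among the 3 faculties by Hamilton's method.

Standard divisor: 1344926 ÷ 15 ≈ 89661.733.
Standard quotas: Oakdale 7.7834, Rivermont 3.9900, Pinehurst 3.2266.
Lower quotas: Oakdale 7, Rivermont 3, Pinehurst 3 (sum 13, leaving 2 seats).
Remainders in descending order: Rivermont 0.9900, Oakdale 0.7834, Pinehurst 0.2266.
Largest remainders: Rivermont, Oakdale receive the extra seats.

Oakdale 8; Rivermont 4; Pinehurst 3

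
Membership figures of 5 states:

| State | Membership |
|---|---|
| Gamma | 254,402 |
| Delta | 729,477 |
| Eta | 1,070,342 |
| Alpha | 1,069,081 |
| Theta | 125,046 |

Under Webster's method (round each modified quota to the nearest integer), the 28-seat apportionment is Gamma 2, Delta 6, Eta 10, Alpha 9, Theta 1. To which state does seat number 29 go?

Priority for the next seat is population ÷ (current seats + 0.5).
Priorities: Gamma 101760.800, Delta 112227.231, Eta 101937.333, Alpha 112534.842, Theta 83364.000.
Highest priority: Alpha.

Alpha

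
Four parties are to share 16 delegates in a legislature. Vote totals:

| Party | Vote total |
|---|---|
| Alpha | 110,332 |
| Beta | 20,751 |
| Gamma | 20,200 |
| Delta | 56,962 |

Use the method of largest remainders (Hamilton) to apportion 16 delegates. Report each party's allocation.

Standard divisor: 208245 ÷ 16 ≈ 13015.312.
Standard quotas: Alpha 8.4771, Beta 1.5944, Gamma 1.5520, Delta 4.3765.
Lower quotas: Alpha 8, Beta 1, Gamma 1, Delta 4 (sum 14, leaving 2 seats).
Remainders in descending order: Beta 0.5944, Gamma 0.5520, Alpha 0.4771, Delta 0.3765.
Largest remainders: Beta, Gamma receive the extra seats.

Alpha 8, Beta 2, Gamma 2, Delta 4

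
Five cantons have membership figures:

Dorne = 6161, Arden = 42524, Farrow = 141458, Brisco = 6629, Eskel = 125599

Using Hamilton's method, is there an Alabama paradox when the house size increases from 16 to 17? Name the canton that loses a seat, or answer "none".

At 16 seats: Dorne 0, Arden 2, Farrow 7, Brisco 1, Eskel 6.
At 17 seats: Dorne 0, Arden 2, Farrow 8, Brisco 0, Eskel 7.
Brisco drops from 1 to 0.

Brisco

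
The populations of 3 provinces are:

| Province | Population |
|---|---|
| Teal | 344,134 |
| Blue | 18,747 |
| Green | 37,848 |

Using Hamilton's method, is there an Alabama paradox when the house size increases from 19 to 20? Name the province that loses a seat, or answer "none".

At 19 seats: Teal 16, Blue 1, Green 2.
At 20 seats: Teal 17, Blue 1, Green 2.
No province's allocation decreased.

none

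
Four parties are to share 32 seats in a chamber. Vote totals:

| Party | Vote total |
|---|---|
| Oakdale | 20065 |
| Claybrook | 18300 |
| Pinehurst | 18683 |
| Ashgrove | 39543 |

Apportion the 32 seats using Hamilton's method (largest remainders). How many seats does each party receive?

Oakdale 7, Claybrook 6, Pinehurst 6, Ashgrove 13

Total 96591; standard divisor 96591/32 ≈ 3018.469.
Standard quotas: Oakdale 6.6474, Claybrook 6.0627, Pinehurst 6.1896, Ashgrove 13.1004.
Lower quotas: Oakdale 6, Claybrook 6, Pinehurst 6, Ashgrove 13 (sum 31, leaving 1 seat).
Remainders in descending order: Oakdale 0.6474, Pinehurst 0.1896, Ashgrove 0.1004, Claybrook 0.0627.
Largest remainder: Oakdale receives the extra seat.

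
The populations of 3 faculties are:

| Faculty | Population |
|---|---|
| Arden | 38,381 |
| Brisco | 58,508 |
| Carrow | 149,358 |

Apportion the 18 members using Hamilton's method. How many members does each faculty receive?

Arden 3; Brisco 4; Carrow 11

The standard divisor is 246247/18 ≈ 13680.389.
Standard quotas: Arden 2.8055, Brisco 4.2768, Carrow 10.9177.
Lower quotas: Arden 2, Brisco 4, Carrow 10 (sum 16, leaving 2 seats).
Remainders in descending order: Carrow 0.9177, Arden 0.8055, Brisco 0.2768.
The surplus seats go to Carrow, Arden.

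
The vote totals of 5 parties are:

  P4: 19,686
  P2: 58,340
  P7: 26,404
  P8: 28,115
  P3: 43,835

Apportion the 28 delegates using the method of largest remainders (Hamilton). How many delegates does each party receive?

Total 176380; standard divisor 176380/28 ≈ 6299.286.
Standard quotas: P4 3.1251, P2 9.2614, P7 4.1916, P8 4.4632, P3 6.9587.
Lower quotas: P4 3, P2 9, P7 4, P8 4, P3 6 (sum 26, leaving 2 seats).
Remainders in descending order: P3 0.9587, P8 0.4632, P2 0.2614, P7 0.1916, P4 0.1251.
The surplus seats go to P3, P8.

P4 3; P2 9; P7 4; P8 5; P3 7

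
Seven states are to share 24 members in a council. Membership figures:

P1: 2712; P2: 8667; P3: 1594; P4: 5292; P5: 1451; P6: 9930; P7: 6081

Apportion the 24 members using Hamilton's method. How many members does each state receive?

Total 35727; standard divisor 35727/24 ≈ 1488.625.
Standard quotas: P1 1.8218, P2 5.8222, P3 1.0708, P4 3.5550, P5 0.9747, P6 6.6706, P7 4.0850.
Lower quotas: P1 1, P2 5, P3 1, P4 3, P5 0, P6 6, P7 4 (sum 20, leaving 4 seats).
Remainders in descending order: P5 0.9747, P2 0.8222, P1 0.8218, P6 0.6706, P4 0.5550, P7 0.0850, P3 0.0708.
The surplus seats go to P5, P2, P1, P6.

P1 2; P2 6; P3 1; P4 3; P5 1; P6 7; P7 4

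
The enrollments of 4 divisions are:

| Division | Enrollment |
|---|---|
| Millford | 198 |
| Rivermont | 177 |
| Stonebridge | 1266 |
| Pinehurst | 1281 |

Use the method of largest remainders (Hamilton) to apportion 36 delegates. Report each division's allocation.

Millford 2, Rivermont 2, Stonebridge 16, Pinehurst 16

Standard divisor: 2922 ÷ 36 ≈ 81.167.
Standard quotas: Millford 2.439, Rivermont 2.181, Stonebridge 15.598, Pinehurst 15.782.
Lower quotas: Millford 2, Rivermont 2, Stonebridge 15, Pinehurst 15 (sum 34, leaving 2 seats).
Remainders in descending order: Pinehurst 0.782, Stonebridge 0.598, Millford 0.439, Rivermont 0.181.
The surplus seats go to Pinehurst, Stonebridge.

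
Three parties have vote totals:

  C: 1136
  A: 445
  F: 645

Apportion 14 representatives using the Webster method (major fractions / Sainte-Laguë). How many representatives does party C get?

7

Standard divisor 2226/14 ≈ 159; standard quotas: C 7.145, A 2.799, F 4.057.
Rounding to the nearest integer gives C 7, A 3, F 4 — total 14, matching the house size, so no adjustment is needed.
C receives 7.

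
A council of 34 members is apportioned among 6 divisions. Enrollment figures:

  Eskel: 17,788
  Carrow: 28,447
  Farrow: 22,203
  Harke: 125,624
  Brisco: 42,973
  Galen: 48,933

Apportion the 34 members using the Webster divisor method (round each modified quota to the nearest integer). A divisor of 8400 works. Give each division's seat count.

Eskel=2; Carrow=3; Farrow=3; Harke=15; Brisco=5; Galen=6

With modified divisor 8400: modified quotas Eskel 2.118, Carrow 3.387, Farrow 2.643, Harke 14.955, Brisco 5.116, Galen 5.825.
Rounding to the nearest integer: Eskel 2, Carrow 3, Farrow 3, Harke 15, Brisco 5, Galen 6 (total 34).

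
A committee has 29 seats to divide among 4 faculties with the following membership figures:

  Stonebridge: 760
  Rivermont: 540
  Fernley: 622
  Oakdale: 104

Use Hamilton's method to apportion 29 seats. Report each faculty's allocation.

Total 2026; standard divisor 2026/29 ≈ 69.862.
Standard quotas: Stonebridge 10.879, Rivermont 7.730, Fernley 8.903, Oakdale 1.489.
Lower quotas: Stonebridge 10, Rivermont 7, Fernley 8, Oakdale 1 (sum 26, leaving 3 seats).
Remainders in descending order: Fernley 0.903, Stonebridge 0.879, Rivermont 0.730, Oakdale 0.489.
The surplus seats go to Fernley, Stonebridge, Rivermont.

Stonebridge 11; Rivermont 8; Fernley 9; Oakdale 1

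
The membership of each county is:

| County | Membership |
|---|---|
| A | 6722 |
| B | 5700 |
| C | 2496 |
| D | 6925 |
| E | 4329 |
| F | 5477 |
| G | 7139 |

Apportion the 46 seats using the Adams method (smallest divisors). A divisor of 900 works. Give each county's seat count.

With modified divisor 900: modified quotas A 7.469, B 6.333, C 2.773, D 7.694, E 4.810, F 6.086, G 7.932.
Rounding up: A 8, B 7, C 3, D 8, E 5, F 7, G 8 (total 46).

A=8, B=7, C=3, D=8, E=5, F=7, G=8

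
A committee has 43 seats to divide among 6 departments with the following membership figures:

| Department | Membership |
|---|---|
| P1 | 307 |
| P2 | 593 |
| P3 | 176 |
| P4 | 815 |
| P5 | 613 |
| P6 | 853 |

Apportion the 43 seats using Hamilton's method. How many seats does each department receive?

P1 4; P2 8; P3 2; P4 10; P5 8; P6 11

Total 3357; standard divisor 3357/43 ≈ 78.07.
Standard quotas: P1 3.932, P2 7.596, P3 2.254, P4 10.439, P5 7.852, P6 10.926.
Lower quotas: P1 3, P2 7, P3 2, P4 10, P5 7, P6 10 (sum 39, leaving 4 seats).
Remainders in descending order: P1 0.932, P6 0.926, P5 0.852, P2 0.596, P4 0.439, P3 0.254.
The surplus seats go to P1, P6, P5, P2.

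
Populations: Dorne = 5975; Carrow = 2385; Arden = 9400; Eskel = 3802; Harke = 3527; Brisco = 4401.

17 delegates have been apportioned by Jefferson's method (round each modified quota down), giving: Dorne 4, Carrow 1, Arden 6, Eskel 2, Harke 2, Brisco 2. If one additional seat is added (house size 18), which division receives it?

Priority for the next seat is population ÷ (current seats + 1).
Priorities: Dorne 1195.000, Carrow 1192.500, Arden 1342.857, Eskel 1267.333, Harke 1175.667, Brisco 1467.000.
Highest priority: Brisco.

Brisco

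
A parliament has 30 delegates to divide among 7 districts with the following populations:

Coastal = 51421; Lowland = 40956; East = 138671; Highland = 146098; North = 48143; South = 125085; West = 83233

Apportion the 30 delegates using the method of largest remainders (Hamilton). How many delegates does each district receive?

Coastal 2; Lowland 2; East 7; Highland 7; North 2; South 6; West 4

Standard divisor: 633607 ÷ 30 ≈ 21120.233.
Standard quotas: Coastal 2.4347, Lowland 1.9392, East 6.5658, Highland 6.9174, North 2.2795, South 5.9225, West 3.9409.
Lower quotas: Coastal 2, Lowland 1, East 6, Highland 6, North 2, South 5, West 3 (sum 25, leaving 5 seats).
Remainders in descending order: West 0.9409, Lowland 0.9392, South 0.9225, Highland 0.9174, East 0.5658, Coastal 0.4347, North 0.2795.
Largest remainders: West, Lowland, South, Highland, East receive the extra seats.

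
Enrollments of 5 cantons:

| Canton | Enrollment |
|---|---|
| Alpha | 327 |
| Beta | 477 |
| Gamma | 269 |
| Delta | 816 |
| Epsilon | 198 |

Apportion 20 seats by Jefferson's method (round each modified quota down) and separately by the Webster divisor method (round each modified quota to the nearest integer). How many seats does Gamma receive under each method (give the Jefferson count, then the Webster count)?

Jefferson: Alpha 3, Beta 5, Gamma 2, Delta 8, Epsilon 2.
Webster: Alpha 3, Beta 4, Gamma 3, Delta 8, Epsilon 2.
Gamma gets 2 under Jefferson and 3 under Webster.

2 and 3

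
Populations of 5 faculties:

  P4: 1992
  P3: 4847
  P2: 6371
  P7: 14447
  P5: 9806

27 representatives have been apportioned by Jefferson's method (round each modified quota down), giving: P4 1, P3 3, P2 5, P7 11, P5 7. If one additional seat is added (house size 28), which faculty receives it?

P5

Priority for the next seat is population ÷ (current seats + 1).
Priorities: P4 996.000, P3 1211.750, P2 1061.833, P7 1203.917, P5 1225.750.
Highest priority: P5.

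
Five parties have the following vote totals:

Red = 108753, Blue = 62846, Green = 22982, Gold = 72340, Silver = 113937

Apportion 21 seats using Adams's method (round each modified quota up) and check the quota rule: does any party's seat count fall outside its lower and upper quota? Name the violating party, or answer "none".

none

Standard quotas: Red 5.996, Blue 3.465, Green 1.267, Gold 3.989, Silver 6.282.
Adams allocation: Red 6, Blue 3, Green 2, Gold 4, Silver 6.
Every allocation lies between the lower and upper quota.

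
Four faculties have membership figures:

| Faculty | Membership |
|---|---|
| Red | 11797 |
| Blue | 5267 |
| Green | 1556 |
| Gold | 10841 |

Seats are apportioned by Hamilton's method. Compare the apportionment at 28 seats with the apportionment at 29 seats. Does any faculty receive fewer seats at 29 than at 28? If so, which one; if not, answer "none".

Green

At 28 seats: Red 11, Blue 5, Green 2, Gold 10.
At 29 seats: Red 12, Blue 5, Green 1, Gold 11.
Green drops from 2 to 1.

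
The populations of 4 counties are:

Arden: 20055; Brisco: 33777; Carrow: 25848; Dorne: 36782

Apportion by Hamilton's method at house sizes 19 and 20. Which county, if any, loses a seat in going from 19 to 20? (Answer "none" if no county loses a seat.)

At 19 seats: Arden 3, Brisco 6, Carrow 4, Dorne 6.
At 20 seats: Arden 4, Brisco 6, Carrow 4, Dorne 6.
No county's allocation decreased.

none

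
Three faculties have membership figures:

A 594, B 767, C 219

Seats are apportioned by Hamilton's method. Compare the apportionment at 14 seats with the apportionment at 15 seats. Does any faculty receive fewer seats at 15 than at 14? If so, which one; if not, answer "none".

none

At 14 seats: A 5, B 7, C 2.
At 15 seats: A 6, B 7, C 2.
No faculty's allocation decreased.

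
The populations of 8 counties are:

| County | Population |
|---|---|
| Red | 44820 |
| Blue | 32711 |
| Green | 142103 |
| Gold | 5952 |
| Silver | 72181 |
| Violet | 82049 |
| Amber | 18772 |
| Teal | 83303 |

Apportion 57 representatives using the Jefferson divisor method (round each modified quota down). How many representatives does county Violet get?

10

Standard divisor 481891/57 ≈ 8454.228; standard quotas: Red 5.301, Blue 3.869, Green 16.809, Gold 0.704, Silver 8.538, Violet 9.705, Amber 2.220, Teal 9.853.
Rounding down gives 5, 3, 16, 0, 8, 9, 2, 9 = 52 seats, so the divisor must be adjusted.
With modified divisor 8000: modified quotas Red 5.603, Blue 4.089, Green 17.763, Gold 0.744, Silver 9.023, Violet 10.256, Amber 2.346, Teal 10.413.
Rounding down: Red 5, Blue 4, Green 17, Gold 0, Silver 9, Violet 10, Amber 2, Teal 10 (total 57).
Violet receives 10.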